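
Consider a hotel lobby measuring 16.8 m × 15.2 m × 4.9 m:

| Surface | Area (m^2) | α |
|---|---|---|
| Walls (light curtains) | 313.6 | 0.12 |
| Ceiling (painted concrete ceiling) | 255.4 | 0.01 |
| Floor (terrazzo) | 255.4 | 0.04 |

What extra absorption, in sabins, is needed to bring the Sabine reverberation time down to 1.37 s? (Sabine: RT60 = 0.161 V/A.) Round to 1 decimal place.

96.6 sabins

A₁ = Σ Sᵢαᵢ = 313.6×0.12 + 255.4×0.01 + 255.4×0.04 = 50.402 sabins.
For T = 1.37 s, need A₂ = 0.161·V/T = 0.161·1251.264/1.37 = 147.046 sabins.
Additional absorption ΔA = 147.046 − 50.402 = 96.6 sabins.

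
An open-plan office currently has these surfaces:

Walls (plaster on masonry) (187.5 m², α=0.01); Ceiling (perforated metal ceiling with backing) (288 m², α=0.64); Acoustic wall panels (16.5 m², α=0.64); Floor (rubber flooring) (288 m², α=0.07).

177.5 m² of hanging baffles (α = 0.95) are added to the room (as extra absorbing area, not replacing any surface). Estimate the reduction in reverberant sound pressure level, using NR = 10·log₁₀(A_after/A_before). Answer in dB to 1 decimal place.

2.5 dB

A_before = Σ Sᵢαᵢ = 187.5*0.01 + 288*0.64 + 16.5*0.64 + 288*0.07 = 216.915 sabins.
Added absorption = 177.5 × 0.95 = 168.625 sabins.
New total A_after = 385.540 sabins.
Reduction = 10 log₁₀(A_after/A_before) = 10 log₁₀(1.7774) = 2.5 dB.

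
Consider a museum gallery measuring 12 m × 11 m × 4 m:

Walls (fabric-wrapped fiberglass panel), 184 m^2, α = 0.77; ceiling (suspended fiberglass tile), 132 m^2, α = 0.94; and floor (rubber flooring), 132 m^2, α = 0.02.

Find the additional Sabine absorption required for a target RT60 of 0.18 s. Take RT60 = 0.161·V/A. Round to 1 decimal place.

203.9 sabins

Total absorption A₁ = 184×0.77 + 132×0.94 + 132×0.02
  = 141.680 + 124.080 + 2.640 = 268.400 m^2 sabins.
For T = 0.18 s, need A₂ = 0.161·V/T = 0.161·528/0.18 = 472.267 sabins.
Additional absorption ΔA = 472.267 − 268.400 = 203.9 sabins.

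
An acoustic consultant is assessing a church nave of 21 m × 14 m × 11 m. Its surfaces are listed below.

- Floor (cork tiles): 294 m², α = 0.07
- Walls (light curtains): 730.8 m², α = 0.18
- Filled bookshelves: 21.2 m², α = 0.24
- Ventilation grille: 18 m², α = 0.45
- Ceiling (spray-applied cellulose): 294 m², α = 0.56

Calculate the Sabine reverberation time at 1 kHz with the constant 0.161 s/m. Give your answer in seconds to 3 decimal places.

1.578 sec

Summing Sᵢαᵢ: 20.580 + 131.544 + 5.088 + 8.100 + 164.640 → A = 329.952 sabins.
Room volume: 3234 m³.
RT60 = 0.161 · V / A = 0.161 × 3234 / 329.952 = 1.578 s.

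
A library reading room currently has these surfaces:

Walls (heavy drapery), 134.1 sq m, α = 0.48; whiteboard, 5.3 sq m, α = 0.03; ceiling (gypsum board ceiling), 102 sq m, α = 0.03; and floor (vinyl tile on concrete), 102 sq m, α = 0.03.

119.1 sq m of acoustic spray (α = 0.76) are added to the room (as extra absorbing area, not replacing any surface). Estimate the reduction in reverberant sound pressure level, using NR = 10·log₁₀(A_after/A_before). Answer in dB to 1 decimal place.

Total absorption A_before = 134.1×0.48 + 5.3×0.03 + 102×0.03 + 102×0.03
  = 64.368 + 0.159 + 3.060 + 3.060 = 70.647 sq m sabins.
Added absorption = 119.1 × 0.76 = 90.516 sabins.
A_after = 70.647 + 90.516 = 161.163 sabins.
NR = 10·log₁₀(161.163/70.647) = 3.6 dB.

3.6 dB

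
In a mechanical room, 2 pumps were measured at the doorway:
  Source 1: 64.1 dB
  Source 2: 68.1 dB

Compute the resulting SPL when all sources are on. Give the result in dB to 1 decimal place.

Sum in the linear (power) domain: Σ 10^(Lᵢ/10) = 10^(64.1/10) + 10^(68.1/10) = 9.027e+06.
L_total = 10·log₁₀(9.027e+06) = 69.6 dB.

69.6 dB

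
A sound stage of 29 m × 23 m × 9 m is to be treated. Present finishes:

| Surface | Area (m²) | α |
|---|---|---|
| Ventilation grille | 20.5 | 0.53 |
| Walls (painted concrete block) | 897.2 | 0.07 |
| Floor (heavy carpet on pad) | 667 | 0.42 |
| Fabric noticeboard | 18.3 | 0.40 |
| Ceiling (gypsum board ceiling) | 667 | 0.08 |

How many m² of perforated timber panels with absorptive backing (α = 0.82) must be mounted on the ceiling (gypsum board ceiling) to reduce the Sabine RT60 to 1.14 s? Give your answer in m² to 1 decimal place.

Summing Sᵢαᵢ: 10.865 + 62.804 + 280.140 + 7.320 + 53.360 → A₁ = 414.489 sabins.
Required A₂ = 0.161·6003/1.14 = 847.792 sabins.
Absorption to add: 847.792 − 414.489 = 433.303 sabins.
Each m² of panel replacing the ceiling (gypsum board ceiling) adds (0.82 − 0.08) = 0.74 sabins.
Panel area = 433.303 / 0.74 = 585.5 m².

585.5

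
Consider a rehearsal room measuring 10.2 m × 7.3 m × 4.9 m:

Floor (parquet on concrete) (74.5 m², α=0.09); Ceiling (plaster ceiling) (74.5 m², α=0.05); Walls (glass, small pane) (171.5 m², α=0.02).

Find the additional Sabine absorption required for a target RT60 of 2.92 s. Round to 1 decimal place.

Equivalent absorption area: A₁ = 74.5·0.09 + 74.5·0.05 + 171.5·0.02 = 13.860 m².
For T = 2.92 s, need A₂ = 0.161·V/T = 0.161·364.854/2.92 = 20.117 sabins.
Additional absorption ΔA = 20.117 − 13.860 = 6.3 sabins.

6.3 sabins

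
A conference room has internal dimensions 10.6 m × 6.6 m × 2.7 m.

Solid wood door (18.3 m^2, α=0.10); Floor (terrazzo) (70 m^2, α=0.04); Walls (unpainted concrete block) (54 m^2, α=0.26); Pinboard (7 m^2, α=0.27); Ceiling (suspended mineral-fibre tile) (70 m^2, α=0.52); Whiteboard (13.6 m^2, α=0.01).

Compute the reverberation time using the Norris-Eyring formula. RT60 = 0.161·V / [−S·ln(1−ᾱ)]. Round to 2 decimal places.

Total surface area S = 18.3 + 70 + 54 + 7 + 70 + 13.6 = 232.9 m^2.
Absorption A = 18.3×0.10 + 70×0.04 + 54×0.26 + 7×0.27 + 70×0.52 + 13.6×0.01 = 57.096 sabins.
Mean coefficient ᾱ = A/S = 0.2452.
−S·ln(1−ᾱ) = −232.9 × ln(1 − 0.2452) = 65.515.
V = 10.6 × 6.6 × 2.7 = 188.892 m³.
RT60 = 0.161 × 188.892 / 65.515 = 0.46 s.

0.46 s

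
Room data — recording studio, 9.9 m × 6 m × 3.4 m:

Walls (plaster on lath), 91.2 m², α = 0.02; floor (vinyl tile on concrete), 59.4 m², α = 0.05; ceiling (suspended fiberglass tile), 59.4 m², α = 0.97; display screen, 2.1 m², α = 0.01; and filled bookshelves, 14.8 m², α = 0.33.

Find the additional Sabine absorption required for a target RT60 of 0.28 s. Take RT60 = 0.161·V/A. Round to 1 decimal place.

48.8 sabins

A₁ = Σ Sᵢαᵢ = 91.2×0.02 + 59.4×0.05 + 59.4×0.97 + 2.1×0.01 + 14.8×0.33 = 67.317 sabins.
Target A₂ = 0.161·201.96/0.28 = 116.127 sabins (V = 201.96 m³).
Additional absorption ΔA = 116.127 − 67.317 = 48.8 sabins.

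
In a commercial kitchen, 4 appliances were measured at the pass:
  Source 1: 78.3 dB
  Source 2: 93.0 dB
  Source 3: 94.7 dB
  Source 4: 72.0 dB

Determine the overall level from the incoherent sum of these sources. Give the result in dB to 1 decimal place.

Sum in the linear (power) domain: Σ 10^(Lᵢ/10) = 10^(78.3/10) + 10^(93.0/10) + 10^(94.7/10) + 10^(72.0/10) = 5.03e+09.
L_total = 10·log₁₀(5.03e+09) = 97.0 dB.

97.0 dB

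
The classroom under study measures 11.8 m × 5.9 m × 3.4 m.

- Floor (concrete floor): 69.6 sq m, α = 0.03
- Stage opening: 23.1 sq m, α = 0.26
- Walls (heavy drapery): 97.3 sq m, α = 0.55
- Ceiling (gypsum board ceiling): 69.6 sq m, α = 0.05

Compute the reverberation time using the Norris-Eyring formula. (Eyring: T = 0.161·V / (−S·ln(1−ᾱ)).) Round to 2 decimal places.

S = Σ Sᵢ = 259.6 sq m.
Σ(Sᵢαᵢ) = 69.6×0.03 + 23.1×0.26 + 97.3×0.55 + 69.6×0.05 = 65.089.
Mean coefficient ᾱ = A/S = 0.2507.
−S·ln(1−ᾱ) = −259.6 × ln(1 − 0.2507) = 74.925.
V = 11.8 × 5.9 × 3.4 = 236.708 m³.
T = 0.161·V/[−S·ln(1−ᾱ)] = 0.161·236.708/74.925 = 0.51 s.

0.51 s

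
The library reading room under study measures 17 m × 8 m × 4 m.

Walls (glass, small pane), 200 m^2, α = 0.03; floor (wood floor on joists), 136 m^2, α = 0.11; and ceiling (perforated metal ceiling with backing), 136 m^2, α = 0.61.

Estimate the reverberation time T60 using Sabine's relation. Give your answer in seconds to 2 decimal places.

Summing Sᵢαᵢ: 6.000 + 14.960 + 82.960 → A = 103.920 sabins.
V = 17·8·4 = 544 m³.
T = 0.161 V/A = 0.161·544/103.920 = 0.84 s.

0.84 s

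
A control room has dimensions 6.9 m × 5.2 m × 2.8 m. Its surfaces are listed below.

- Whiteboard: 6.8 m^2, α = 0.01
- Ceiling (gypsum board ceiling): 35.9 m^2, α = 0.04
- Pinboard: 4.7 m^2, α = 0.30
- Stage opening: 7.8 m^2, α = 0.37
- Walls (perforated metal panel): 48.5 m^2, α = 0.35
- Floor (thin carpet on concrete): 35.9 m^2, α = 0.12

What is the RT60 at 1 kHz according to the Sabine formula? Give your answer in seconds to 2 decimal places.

Total absorption A = 6.8×0.01 + 35.9×0.04 + 4.7×0.30 + 7.8×0.37 + 48.5×0.35 + 35.9×0.12
  = 0.068 + 1.436 + 1.410 + 2.886 + 16.975 + 4.308 = 27.083 m^2 sabins.
V = 6.9·5.2·2.8 = 100.464 m³.
Sabine: RT60 = 0.161 × 100.464 / 27.083 = 0.60 s.

0.60 s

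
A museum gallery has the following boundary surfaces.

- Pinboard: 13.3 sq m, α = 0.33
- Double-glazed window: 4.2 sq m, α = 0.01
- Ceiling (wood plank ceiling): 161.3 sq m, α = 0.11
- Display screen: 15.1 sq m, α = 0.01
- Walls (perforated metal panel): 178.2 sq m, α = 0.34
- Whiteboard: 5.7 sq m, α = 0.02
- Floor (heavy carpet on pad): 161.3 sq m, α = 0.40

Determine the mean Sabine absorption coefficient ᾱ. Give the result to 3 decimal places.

0.274

Total surface area S = 539.1 sq m.
Weighted sum Σ Sα = 147.547.
ᾱ = 147.547 / 539.1 = 0.274.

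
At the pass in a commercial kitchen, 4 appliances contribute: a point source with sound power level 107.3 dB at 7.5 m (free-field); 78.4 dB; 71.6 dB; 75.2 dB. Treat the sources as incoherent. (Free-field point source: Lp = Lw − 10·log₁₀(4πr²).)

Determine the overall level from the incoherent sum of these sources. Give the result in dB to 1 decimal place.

82.8 dB

Source at 7.5 m: Lp = 107.3 − 10·log₁₀(4π·7.5²) = 107.3 − 10·log₁₀(706.858) = 78.8 dB.
Σ 10^(Lᵢ/10) = 1.926e+08.
L_total = 10·log₁₀(1.926e+08) = 82.8 dB.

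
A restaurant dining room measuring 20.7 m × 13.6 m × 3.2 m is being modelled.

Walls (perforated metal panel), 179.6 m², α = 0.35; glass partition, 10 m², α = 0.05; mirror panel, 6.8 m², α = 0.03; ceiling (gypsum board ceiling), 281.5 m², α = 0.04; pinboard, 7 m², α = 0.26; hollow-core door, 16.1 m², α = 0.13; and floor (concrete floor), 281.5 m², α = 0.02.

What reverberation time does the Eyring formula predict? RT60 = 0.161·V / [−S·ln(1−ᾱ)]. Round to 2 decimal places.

1.62 s

Total surface area S = 179.6 + 10 + 6.8 + 281.5 + 7 + 16.1 + 281.5 = 782.5 m².
Absorption A = 179.6×0.35 + 10×0.05 + 6.8×0.03 + 281.5×0.04 + 7×0.26 + 16.1×0.13 + 281.5×0.02 = 84.367 sabins.
ᾱ = 84.367 / 782.5 = 0.1078.
Eyring denominator: −S ln(1−ᾱ) = 89.256.
V = 20.7 × 13.6 × 3.2 = 900.864 m³.
RT60 = 0.161 × 900.864 / 89.256 = 1.62 s.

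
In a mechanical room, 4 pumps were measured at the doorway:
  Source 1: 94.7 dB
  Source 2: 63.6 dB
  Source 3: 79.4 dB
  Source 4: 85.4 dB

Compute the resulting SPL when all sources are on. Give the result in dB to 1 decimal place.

Converting to relative power and adding: 10^(94.7/10) + 10^(63.6/10) + 10^(79.4/10) + 10^(85.4/10) = 3.387e+09.
L_total = 10·log₁₀(3.387e+09) = 95.3 dB.

95.3 dB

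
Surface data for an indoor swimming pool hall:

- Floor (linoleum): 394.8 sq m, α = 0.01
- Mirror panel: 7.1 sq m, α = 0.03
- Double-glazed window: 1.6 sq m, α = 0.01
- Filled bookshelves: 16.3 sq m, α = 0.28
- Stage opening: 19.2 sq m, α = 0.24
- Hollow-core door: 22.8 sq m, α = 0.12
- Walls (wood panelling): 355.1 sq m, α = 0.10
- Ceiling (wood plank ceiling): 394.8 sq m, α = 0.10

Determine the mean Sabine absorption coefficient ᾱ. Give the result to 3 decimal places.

S = Σ Sᵢ = 394.8 + 7.1 + 1.6 + 16.3 + 19.2 + 22.8 + 355.1 + 394.8 = 1211.7 sq m.
Weighted sum Σ Sα = 91.075.
ᾱ = A/S = 0.075.

0.075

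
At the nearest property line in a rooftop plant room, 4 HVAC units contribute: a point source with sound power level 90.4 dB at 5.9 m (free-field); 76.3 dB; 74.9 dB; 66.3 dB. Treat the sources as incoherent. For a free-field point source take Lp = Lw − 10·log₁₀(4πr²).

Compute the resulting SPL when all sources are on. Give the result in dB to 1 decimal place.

Source at 5.9 m: Lp = 90.4 − 10·log₁₀(4π·5.9²) = 90.4 − 10·log₁₀(437.435) = 64.0 dB.
Sum in the linear (power) domain: Σ 10^(Lᵢ/10) = 10^(64.0/10) + 10^(76.3/10) + 10^(74.9/10) + 10^(66.3/10) = 8.034e+07.
Combined level = 10 log₁₀(8.034e+07) = 79.0 dB.

79.0 dB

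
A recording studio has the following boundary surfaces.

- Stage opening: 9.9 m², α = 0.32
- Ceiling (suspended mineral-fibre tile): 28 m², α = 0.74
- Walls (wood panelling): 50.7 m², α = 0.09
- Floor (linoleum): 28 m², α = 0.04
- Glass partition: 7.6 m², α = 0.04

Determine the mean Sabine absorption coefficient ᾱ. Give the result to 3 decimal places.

0.241

Total surface area S = 124.2 m².
Σ(Sᵢαᵢ) = 9.9×0.32 + 28×0.74 + 50.7×0.09 + 28×0.04 + 7.6×0.04 = 29.875.
ᾱ = A/S = 0.241.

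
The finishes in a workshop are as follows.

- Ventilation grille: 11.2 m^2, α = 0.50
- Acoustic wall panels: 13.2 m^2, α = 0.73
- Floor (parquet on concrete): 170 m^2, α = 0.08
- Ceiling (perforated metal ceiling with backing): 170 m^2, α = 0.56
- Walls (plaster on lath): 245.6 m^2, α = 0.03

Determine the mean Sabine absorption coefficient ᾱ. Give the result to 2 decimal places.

Total surface area S = 610.0 m^2.
Weighted sum Σ Sα = 131.404.
ᾱ = A/S = 0.22.

0.22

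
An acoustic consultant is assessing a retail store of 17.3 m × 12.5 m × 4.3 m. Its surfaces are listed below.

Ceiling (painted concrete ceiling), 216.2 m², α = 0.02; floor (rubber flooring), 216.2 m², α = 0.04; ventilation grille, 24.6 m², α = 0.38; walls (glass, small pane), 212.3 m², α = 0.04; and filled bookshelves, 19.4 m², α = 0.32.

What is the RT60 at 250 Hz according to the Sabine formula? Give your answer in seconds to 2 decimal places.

A = Σ Sᵢαᵢ = 216.2·0.02 + 216.2·0.04 + 24.6·0.38 + 212.3·0.04 + 19.4·0.32 = 37.020 sabins.
V = 17.3·12.5·4.3 = 929.875 m³.
RT60 = 0.161 · V / A = 0.161 × 929.875 / 37.020 = 4.04 s.

4.04 s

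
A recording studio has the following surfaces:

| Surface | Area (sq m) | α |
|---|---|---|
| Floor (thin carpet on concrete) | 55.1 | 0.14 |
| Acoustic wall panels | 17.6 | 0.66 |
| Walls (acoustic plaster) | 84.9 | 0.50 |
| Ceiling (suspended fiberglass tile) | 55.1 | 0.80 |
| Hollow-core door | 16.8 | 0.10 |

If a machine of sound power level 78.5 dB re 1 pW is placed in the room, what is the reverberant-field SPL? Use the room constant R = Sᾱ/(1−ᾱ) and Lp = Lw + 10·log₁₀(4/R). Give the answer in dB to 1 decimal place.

A = 107.540 sabins; S = 229.5 sq m.
ᾱ = 0.4686, so room constant R = A/(1−ᾱ) = 202.371 sq m.
Lp = Lw + 10 log₁₀(4/R) = 78.5 -17.04 = 61.5 dB.

61.5 dB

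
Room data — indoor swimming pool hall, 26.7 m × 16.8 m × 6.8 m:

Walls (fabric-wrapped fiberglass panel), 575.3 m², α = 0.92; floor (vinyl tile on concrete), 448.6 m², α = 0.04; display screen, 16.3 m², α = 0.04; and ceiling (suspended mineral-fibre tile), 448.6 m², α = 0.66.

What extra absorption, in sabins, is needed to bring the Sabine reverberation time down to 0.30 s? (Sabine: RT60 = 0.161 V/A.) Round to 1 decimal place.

793.0 sabins

Equivalent absorption area: A₁ = 575.3*0.92 + 448.6*0.04 + 16.3*0.04 + 448.6*0.66 = 843.948 m².
Target A₂ = 0.161·3050.208/0.30 = 1636.945 sabins (V = 3050.208 m³).
Shortfall: 1636.945 − 843.948 = 793.0 sabins.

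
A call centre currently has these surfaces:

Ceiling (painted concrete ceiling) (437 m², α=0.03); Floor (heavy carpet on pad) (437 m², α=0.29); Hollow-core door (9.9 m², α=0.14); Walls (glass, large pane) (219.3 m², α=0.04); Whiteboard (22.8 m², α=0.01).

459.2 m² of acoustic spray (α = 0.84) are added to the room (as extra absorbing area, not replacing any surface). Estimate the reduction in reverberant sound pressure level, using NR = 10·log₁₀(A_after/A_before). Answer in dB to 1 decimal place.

Equivalent absorption area: A_before = 437·0.03 + 437·0.29 + 9.9·0.14 + 219.3·0.04 + 22.8·0.01 = 150.226 m².
Treatment contributes 459.2·0.84 = 385.728 sabins.
New total A_after = 535.954 sabins.
Reduction = 10 log₁₀(A_after/A_before) = 10 log₁₀(3.5677) = 5.5 dB.

5.5 dB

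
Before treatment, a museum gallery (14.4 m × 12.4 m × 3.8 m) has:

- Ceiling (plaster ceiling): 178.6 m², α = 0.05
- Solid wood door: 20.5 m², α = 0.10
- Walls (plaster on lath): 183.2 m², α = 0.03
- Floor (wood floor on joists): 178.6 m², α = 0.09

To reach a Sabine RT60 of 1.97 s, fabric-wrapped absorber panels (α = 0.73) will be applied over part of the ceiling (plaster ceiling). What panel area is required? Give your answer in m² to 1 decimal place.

33.7

A₁ = Σ Sᵢαᵢ = 178.6·0.05 + 20.5·0.10 + 183.2·0.03 + 178.6·0.09 = 32.550 sabins.
V = 678.528 m³. Target absorption A₂ = 0.161 × 678.528 / 1.97 = 55.453 sabins.
ΔA needed = 55.453 − 32.550 = 22.903 sabins.
Each m² of panel replacing the ceiling (plaster ceiling) adds (0.73 − 0.05) = 0.68 sabins.
Panel area = 22.903 / 0.68 = 33.7 m².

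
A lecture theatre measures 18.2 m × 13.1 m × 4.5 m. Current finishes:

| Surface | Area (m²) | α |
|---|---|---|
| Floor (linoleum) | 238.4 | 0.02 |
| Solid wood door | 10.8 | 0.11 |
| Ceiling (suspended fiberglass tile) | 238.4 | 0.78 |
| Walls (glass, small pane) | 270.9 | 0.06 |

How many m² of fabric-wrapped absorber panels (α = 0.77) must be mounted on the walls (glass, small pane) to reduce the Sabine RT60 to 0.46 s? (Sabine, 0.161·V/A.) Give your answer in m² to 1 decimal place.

Equivalent absorption area: A₁ = 238.4·0.02 + 10.8·0.11 + 238.4·0.78 + 270.9·0.06 = 208.162 m².
Required A₂ = 0.161·1072.89/0.46 = 375.512 sabins.
ΔA needed = 375.512 − 208.162 = 167.350 sabins.
Each m² of panel replacing the walls (glass, small pane) adds (0.77 − 0.06) = 0.71 sabins.
Area = ΔA/Δα = 167.350/0.71 = 235.7 m².

235.7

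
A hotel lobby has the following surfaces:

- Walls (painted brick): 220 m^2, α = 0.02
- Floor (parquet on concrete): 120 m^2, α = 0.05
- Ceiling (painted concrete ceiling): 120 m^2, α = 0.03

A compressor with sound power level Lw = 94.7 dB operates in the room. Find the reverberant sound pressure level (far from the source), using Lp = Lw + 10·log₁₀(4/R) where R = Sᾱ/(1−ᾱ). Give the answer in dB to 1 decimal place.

89.1 dB

Σ(Sᵢαᵢ) = 220×0.02 + 120×0.05 + 120×0.03 = 14.000; total area S = 460.0 m^2.
ᾱ = 0.0304, so room constant R = A/(1−ᾱ) = 14.439 m^2.
Lp = 94.7 + 10·log₁₀(4/14.439) = 94.7 + (-5.57) = 89.1 dB.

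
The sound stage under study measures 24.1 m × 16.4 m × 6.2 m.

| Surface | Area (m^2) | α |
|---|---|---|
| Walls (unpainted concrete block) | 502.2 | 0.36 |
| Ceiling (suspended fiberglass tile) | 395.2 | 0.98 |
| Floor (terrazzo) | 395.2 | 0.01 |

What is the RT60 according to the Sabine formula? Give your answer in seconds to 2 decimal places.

0.69 sec

A = Σ Sᵢαᵢ = 502.2×0.36 + 395.2×0.98 + 395.2×0.01 = 572.040 sabins.
Room volume: 2450.488 m³.
T = 0.161 V/A = 0.161·2450.488/572.040 = 0.69 s.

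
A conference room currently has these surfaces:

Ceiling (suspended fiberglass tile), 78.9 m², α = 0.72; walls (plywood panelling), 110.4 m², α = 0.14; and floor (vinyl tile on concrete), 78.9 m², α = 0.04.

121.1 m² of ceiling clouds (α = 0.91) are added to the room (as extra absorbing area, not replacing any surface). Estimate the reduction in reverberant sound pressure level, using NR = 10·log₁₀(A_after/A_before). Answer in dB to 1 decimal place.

3.9 dB

Equivalent absorption area: A_before = 78.9×0.72 + 110.4×0.14 + 78.9×0.04 = 75.420 m².
Treatment contributes 121.1·0.91 = 110.201 sabins.
A_after = 75.420 + 110.201 = 185.621 sabins.
Reduction = 10 log₁₀(A_after/A_before) = 10 log₁₀(2.4612) = 3.9 dB.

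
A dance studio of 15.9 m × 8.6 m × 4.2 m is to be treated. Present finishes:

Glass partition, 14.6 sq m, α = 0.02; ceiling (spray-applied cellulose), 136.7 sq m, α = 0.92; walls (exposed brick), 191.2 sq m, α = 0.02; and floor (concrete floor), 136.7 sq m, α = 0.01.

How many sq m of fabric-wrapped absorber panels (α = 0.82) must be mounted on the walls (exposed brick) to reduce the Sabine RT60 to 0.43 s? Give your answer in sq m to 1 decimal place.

104.7

Total absorption A₁ = 14.6×0.02 + 136.7×0.92 + 191.2×0.02 + 136.7×0.01
  = 0.292 + 125.764 + 3.824 + 1.367 = 131.247 sq m sabins.
V = 574.308 m³. Target absorption A₂ = 0.161 × 574.308 / 0.43 = 215.032 sabins.
Absorption to add: 215.032 − 131.247 = 83.785 sabins.
Net gain per sq m: Δα = 0.82 − 0.02 = 0.80.
Panel area = 83.785 / 0.80 = 104.7 sq m.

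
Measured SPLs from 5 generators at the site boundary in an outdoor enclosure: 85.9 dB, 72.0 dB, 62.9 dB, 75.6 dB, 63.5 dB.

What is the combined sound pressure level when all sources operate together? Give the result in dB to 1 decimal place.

Converting to relative power and adding: 10^(85.9/10) + 10^(72.0/10) + 10^(62.9/10) + 10^(75.6/10) + 10^(63.5/10) = 4.454e+08.
Back to dB: 10·log₁₀ Σ = 86.5 dB.

86.5 dB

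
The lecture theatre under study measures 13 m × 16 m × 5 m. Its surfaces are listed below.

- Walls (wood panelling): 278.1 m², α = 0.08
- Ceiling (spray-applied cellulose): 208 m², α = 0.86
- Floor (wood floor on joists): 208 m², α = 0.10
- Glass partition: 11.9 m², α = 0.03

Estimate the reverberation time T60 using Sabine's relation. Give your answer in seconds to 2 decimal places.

0.75 s

Total absorption A = 278.1×0.08 + 208×0.86 + 208×0.10 + 11.9×0.03
  = 22.248 + 178.880 + 20.800 + 0.357 = 222.285 m² sabins.
Room volume: 1040 m³.
RT60 = 0.161 · V / A = 0.161 × 1040 / 222.285 = 0.75 s.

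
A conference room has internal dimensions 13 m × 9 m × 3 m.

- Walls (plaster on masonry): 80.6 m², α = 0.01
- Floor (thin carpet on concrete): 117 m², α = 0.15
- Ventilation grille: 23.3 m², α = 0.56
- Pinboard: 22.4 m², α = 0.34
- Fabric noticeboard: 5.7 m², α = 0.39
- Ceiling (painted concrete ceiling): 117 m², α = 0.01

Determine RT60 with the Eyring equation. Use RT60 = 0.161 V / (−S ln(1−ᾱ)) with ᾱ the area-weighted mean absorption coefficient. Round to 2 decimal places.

1.25 s

Total surface area S = 80.6 + 117 + 23.3 + 22.4 + 5.7 + 117 = 366.0 m².
Absorption A = 80.6×0.01 + 117×0.15 + 23.3×0.56 + 22.4×0.34 + 5.7×0.39 + 117×0.01 = 42.413 sabins.
ᾱ = 42.413 / 366.0 = 0.1159.
Eyring denominator: −S ln(1−ᾱ) = 45.086.
V = 13 × 9 × 3 = 351 m³.
RT60 = 0.161 × 351 / 45.086 = 1.25 s.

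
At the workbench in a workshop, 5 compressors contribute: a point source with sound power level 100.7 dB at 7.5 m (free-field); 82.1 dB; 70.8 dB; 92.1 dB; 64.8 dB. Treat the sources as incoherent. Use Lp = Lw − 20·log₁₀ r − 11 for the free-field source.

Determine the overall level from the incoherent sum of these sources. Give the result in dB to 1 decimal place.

92.6 dB

Source at 7.5 m: Lp = 100.7 − 20·log₁₀(7.5) − 11 = 72.2 dB.
Σ 10^(Lᵢ/10) = 1.816e+09.
L_total = 10·log₁₀(1.816e+09) = 92.6 dB.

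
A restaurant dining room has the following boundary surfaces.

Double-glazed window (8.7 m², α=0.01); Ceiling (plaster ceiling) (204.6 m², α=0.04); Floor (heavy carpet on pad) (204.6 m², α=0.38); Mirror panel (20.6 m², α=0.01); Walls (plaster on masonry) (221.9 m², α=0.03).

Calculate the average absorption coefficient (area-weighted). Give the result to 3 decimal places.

S = Σ Sᵢ = 8.7 + 204.6 + 204.6 + 20.6 + 221.9 = 660.4 m².
Weighted sum Σ Sα = 92.882.
ᾱ = 92.882 / 660.4 = 0.141.

0.141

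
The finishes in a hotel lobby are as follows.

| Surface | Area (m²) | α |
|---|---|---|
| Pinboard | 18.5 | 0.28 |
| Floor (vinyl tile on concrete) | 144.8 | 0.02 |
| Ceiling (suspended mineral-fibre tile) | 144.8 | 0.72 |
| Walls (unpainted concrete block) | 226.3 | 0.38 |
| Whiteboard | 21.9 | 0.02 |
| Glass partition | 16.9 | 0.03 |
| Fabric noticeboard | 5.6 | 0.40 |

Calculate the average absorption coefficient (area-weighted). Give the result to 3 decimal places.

Total surface area S = 578.8 m².
Σ(Sᵢαᵢ) = 18.5×0.28 + 144.8×0.02 + 144.8×0.72 + 226.3×0.38 + 21.9×0.02 + 16.9×0.03 + 5.6×0.40 = 201.511.
ᾱ = 201.511 / 578.8 = 0.348.

0.348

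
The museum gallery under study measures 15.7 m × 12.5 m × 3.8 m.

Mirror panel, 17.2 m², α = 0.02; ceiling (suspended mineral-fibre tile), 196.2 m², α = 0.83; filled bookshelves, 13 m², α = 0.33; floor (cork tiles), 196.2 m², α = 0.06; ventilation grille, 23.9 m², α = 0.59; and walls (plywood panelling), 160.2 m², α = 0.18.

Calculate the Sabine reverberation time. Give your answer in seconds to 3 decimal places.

0.540 s

Equivalent absorption area: A = 17.2·0.02 + 196.2·0.83 + 13·0.33 + 196.2·0.06 + 23.9·0.59 + 160.2·0.18 = 222.189 m².
V = 15.7·12.5·3.8 = 745.75 m³.
T = 0.161 V/A = 0.161·745.75/222.189 = 0.540 s.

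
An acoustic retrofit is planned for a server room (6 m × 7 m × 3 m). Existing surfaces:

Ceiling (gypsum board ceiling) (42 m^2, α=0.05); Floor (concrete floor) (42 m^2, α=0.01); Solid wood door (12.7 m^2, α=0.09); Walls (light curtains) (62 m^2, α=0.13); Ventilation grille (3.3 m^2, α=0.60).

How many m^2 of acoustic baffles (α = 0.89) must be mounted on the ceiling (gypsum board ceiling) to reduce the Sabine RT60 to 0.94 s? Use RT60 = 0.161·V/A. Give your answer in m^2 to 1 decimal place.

9.4

Summing Sᵢαᵢ: 2.100 + 0.420 + 1.143 + 8.060 + 1.980 → A₁ = 13.703 sabins.
V = 126 m³. Target absorption A₂ = 0.161 × 126 / 0.94 = 21.581 sabins.
ΔA needed = 21.581 − 13.703 = 7.878 sabins.
Each m^2 of panel replacing the ceiling (gypsum board ceiling) adds (0.89 − 0.05) = 0.84 sabins.
Panel area = 7.878 / 0.84 = 9.4 m^2.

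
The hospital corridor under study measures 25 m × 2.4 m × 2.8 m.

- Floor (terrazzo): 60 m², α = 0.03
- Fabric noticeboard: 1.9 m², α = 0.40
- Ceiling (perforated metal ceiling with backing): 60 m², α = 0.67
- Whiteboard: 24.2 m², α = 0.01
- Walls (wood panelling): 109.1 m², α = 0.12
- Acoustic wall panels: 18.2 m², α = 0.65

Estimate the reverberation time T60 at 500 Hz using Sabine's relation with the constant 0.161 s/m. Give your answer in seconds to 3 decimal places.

Total absorption A = 60·0.03 + 1.9·0.40 + 60·0.67 + 24.2·0.01 + 109.1·0.12 + 18.2·0.65
  = 1.800 + 0.760 + 40.200 + 0.242 + 13.092 + 11.830 = 67.924 m² sabins.
Room volume: 168 m³.
T = 0.161 V/A = 0.161·168/67.924 = 0.398 s.

0.398 s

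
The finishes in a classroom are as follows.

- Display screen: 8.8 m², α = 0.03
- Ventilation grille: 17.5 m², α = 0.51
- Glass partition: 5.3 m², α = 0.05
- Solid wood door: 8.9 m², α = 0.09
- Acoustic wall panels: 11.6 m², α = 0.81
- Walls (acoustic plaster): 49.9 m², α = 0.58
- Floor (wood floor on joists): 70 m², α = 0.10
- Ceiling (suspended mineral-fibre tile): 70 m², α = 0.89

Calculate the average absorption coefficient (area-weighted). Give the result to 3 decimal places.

0.487

S = Σ Sᵢ = 8.8 + 17.5 + 5.3 + 8.9 + 11.6 + 49.9 + 70 + 70 = 242.0 m².
Weighted sum Σ Sα = 117.893.
ᾱ = A/S = 0.487.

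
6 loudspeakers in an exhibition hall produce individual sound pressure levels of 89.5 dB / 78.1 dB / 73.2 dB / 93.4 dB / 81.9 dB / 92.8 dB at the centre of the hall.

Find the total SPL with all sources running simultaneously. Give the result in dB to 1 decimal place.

97.2 dB

Sum in the linear (power) domain: Σ 10^(Lᵢ/10) = 10^(89.5/10) + 10^(78.1/10) + 10^(73.2/10) + 10^(93.4/10) + 10^(81.9/10) + 10^(92.8/10) = 5.225e+09.
Back to dB: 10·log₁₀ Σ = 97.2 dB.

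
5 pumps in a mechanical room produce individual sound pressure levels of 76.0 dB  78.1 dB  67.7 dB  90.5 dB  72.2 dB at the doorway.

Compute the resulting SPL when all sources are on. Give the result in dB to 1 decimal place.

Sum in the linear (power) domain: Σ 10^(Lᵢ/10) = 10^(76.0/10) + 10^(78.1/10) + 10^(67.7/10) + 10^(90.5/10) + 10^(72.2/10) = 1.249e+09.
L_total = 10·log₁₀(1.249e+09) = 91.0 dB.

91.0 dB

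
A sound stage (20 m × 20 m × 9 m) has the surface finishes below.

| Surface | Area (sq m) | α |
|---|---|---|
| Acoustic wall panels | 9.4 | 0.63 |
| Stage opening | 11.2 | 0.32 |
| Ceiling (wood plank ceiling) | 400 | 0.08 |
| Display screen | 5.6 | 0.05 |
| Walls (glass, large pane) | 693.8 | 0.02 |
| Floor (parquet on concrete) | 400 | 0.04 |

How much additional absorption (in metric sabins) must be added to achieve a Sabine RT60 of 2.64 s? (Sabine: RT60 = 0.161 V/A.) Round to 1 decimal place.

147.9 sabins

Equivalent absorption area: A₁ = 9.4·0.63 + 11.2·0.32 + 400·0.08 + 5.6·0.05 + 693.8·0.02 + 400·0.04 = 71.662 sq m.
Target A₂ = 0.161·3600/2.64 = 219.545 sabins (V = 3600 m³).
Shortfall: 219.545 − 71.662 = 147.9 sabins.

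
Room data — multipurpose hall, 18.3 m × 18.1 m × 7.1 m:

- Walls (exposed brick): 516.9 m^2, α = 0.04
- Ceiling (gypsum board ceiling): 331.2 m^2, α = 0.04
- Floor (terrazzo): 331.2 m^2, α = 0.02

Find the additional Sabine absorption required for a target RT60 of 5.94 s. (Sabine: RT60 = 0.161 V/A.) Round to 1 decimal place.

Summing Sᵢαᵢ: 20.676 + 13.248 + 6.624 → A₁ = 40.548 sabins.
Target A₂ = 0.161·2351.733/5.94 = 63.742 sabins (V = 2351.733 m³).
ΔA = A₂ − A₁ = 63.742 − 40.548 = 23.2 sabins.

23.2 sabins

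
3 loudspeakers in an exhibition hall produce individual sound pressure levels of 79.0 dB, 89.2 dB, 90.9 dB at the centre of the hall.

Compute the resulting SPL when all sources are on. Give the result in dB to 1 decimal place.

93.3 dB

Converting to relative power and adding: 10^(79.0/10) + 10^(89.2/10) + 10^(90.9/10) = 2.141e+09.
Back to dB: 10·log₁₀ Σ = 93.3 dB.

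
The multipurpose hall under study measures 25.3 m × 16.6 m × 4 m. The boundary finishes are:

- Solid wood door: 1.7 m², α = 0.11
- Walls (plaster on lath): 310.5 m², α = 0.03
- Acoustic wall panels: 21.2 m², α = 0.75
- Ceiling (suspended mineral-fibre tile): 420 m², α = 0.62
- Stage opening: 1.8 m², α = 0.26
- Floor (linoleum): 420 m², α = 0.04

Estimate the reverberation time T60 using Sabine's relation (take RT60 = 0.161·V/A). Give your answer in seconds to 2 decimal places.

0.89 s

A = Σ Sᵢαᵢ = 1.7×0.11 + 310.5×0.03 + 21.2×0.75 + 420×0.62 + 1.8×0.26 + 420×0.04 = 303.070 sabins.
Room volume: 1679.92 m³.
Sabine: RT60 = 0.161 × 1679.92 / 303.070 = 0.89 s.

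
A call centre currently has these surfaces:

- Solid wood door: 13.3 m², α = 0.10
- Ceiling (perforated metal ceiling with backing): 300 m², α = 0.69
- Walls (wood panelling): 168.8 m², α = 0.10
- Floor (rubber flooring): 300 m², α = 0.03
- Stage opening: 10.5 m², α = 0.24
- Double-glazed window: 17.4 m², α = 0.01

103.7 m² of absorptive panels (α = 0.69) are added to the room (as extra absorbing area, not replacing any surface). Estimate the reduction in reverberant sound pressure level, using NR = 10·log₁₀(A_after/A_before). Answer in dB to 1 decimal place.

1.1 dB

Total absorption A_before = 13.3*0.10 + 300*0.69 + 168.8*0.10 + 300*0.03 + 10.5*0.24 + 17.4*0.01
  = 1.330 + 207.000 + 16.880 + 9.000 + 2.520 + 0.174 = 236.904 m² sabins.
Treatment contributes 103.7·0.69 = 71.553 sabins.
New total A_after = 308.457 sabins.
Reduction = 10 log₁₀(A_after/A_before) = 10 log₁₀(1.3020) = 1.1 dB.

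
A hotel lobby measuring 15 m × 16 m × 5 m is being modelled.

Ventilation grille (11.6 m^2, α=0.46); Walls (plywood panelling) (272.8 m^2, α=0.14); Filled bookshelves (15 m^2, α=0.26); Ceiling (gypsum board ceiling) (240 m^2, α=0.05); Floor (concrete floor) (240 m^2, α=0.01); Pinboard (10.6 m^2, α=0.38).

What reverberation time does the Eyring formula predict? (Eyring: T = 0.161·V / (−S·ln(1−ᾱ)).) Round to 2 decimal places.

2.81 s

Total surface area S = 11.6 + 272.8 + 15 + 240 + 240 + 10.6 = 790.0 m^2.
Absorption A = 11.6·0.46 + 272.8·0.14 + 15·0.26 + 240·0.05 + 240·0.01 + 10.6·0.38 = 65.856 sabins.
ᾱ = 65.856 / 790.0 = 0.0834.
−S·ln(1−ᾱ) = −790.0 × ln(1 − 0.0834) = 68.796.
V = 15 × 16 × 5 = 1200 m³.
RT60 = 0.161 × 1200 / 68.796 = 2.81 s.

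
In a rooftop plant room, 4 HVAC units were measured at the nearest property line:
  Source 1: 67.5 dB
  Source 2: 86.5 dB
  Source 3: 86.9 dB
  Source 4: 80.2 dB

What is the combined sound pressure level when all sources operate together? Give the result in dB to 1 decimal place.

Sum in the linear (power) domain: Σ 10^(Lᵢ/10) = 10^(67.5/10) + 10^(86.5/10) + 10^(86.9/10) + 10^(80.2/10) = 1.047e+09.
L_total = 10·log₁₀(1.047e+09) = 90.2 dB.

90.2 dB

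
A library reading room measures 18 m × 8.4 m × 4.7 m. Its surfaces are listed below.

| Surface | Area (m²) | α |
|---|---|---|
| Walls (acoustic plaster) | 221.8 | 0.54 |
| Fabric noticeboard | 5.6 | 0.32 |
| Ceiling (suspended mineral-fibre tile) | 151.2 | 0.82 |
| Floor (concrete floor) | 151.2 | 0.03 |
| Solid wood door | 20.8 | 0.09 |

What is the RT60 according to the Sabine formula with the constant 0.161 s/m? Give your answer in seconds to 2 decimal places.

0.45 seconds

A = Σ Sᵢαᵢ = 221.8·0.54 + 5.6·0.32 + 151.2·0.82 + 151.2·0.03 + 20.8·0.09 = 251.956 sabins.
Room volume: 710.64 m³.
Sabine: RT60 = 0.161 × 710.64 / 251.956 = 0.45 s.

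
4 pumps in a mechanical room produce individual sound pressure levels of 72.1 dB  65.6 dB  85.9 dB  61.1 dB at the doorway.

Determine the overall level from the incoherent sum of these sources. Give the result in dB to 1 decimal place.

Σ 10^(Lᵢ/10) = 4.102e+08.
Back to dB: 10·log₁₀ Σ = 86.1 dB.

86.1 dB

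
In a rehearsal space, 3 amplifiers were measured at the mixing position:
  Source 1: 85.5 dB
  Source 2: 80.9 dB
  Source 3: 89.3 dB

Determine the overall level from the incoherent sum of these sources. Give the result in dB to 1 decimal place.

91.2 dB

Sum in the linear (power) domain: Σ 10^(Lᵢ/10) = 10^(85.5/10) + 10^(80.9/10) + 10^(89.3/10) = 1.329e+09.
Back to dB: 10·log₁₀ Σ = 91.2 dB.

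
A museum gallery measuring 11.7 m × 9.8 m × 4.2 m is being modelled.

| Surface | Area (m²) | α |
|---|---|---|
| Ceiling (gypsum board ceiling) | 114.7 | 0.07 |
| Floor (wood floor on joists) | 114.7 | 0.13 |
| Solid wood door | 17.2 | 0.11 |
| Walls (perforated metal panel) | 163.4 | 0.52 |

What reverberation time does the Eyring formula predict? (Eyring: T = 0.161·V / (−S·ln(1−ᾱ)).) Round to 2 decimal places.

0.61 sec

Total surface area S = 114.7 + 114.7 + 17.2 + 163.4 = 410.0 m².
Σ(Sᵢαᵢ) = 114.7·0.07 + 114.7·0.13 + 17.2·0.11 + 163.4·0.52 = 109.800.
ᾱ = 109.800 / 410.0 = 0.2678.
Eyring denominator: −S ln(1−ᾱ) = 127.798.
V = 11.7 × 9.8 × 4.2 = 481.572 m³.
T = 0.161·V/[−S·ln(1−ᾱ)] = 0.161·481.572/127.798 = 0.61 s.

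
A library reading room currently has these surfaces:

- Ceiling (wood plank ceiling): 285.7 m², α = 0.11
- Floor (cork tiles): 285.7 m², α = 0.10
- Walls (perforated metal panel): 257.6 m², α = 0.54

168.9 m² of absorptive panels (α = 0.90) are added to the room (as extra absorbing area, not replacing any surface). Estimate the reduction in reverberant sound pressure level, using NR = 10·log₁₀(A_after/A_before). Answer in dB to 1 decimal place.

Equivalent absorption area: A_before = 285.7·0.11 + 285.7·0.10 + 257.6·0.54 = 199.101 m².
Treatment contributes 168.9·0.90 = 152.010 sabins.
New total A_after = 351.111 sabins.
Reduction = 10 log₁₀(A_after/A_before) = 10 log₁₀(1.7635) = 2.5 dB.

2.5 dB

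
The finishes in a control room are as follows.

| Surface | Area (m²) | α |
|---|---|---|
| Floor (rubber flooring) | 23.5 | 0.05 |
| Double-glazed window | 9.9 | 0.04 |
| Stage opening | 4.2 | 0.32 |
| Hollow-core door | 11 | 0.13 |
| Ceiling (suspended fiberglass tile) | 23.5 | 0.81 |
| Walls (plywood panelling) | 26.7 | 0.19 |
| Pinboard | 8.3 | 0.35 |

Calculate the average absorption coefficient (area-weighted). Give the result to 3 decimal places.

S = Σ Sᵢ = 23.5 + 9.9 + 4.2 + 11 + 23.5 + 26.7 + 8.3 = 107.1 m².
Σ(Sᵢαᵢ) = 23.5×0.05 + 9.9×0.04 + 4.2×0.32 + 11×0.13 + 23.5×0.81 + 26.7×0.19 + 8.3×0.35 = 31.358.
ᾱ = A/S = 0.293.

0.293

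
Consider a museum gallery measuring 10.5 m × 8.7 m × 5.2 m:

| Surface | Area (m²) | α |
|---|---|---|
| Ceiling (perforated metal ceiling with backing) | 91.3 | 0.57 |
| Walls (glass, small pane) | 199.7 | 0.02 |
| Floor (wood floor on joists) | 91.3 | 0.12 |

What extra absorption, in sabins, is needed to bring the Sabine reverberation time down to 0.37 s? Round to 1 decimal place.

139.7 sabins

Total absorption A₁ = 91.3×0.57 + 199.7×0.02 + 91.3×0.12
  = 52.041 + 3.994 + 10.956 = 66.991 m² sabins.
For T = 0.37 s, need A₂ = 0.161·V/T = 0.161·475.02/0.37 = 206.698 sabins.
ΔA = A₂ − A₁ = 206.698 − 66.991 = 139.7 sabins.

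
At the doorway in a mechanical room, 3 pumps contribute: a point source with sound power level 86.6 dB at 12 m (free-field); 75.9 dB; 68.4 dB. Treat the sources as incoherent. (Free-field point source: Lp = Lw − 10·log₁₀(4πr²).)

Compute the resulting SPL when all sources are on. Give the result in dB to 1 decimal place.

76.6 dB

Source at 12 m: Lp = 86.6 − 10·log₁₀(4π·12²) = 86.6 − 10·log₁₀(1809.557) = 54.0 dB.
Sum in the linear (power) domain: Σ 10^(Lᵢ/10) = 10^(54.0/10) + 10^(75.9/10) + 10^(68.4/10) = 4.607e+07.
L_total = 10·log₁₀(4.607e+07) = 76.6 dB.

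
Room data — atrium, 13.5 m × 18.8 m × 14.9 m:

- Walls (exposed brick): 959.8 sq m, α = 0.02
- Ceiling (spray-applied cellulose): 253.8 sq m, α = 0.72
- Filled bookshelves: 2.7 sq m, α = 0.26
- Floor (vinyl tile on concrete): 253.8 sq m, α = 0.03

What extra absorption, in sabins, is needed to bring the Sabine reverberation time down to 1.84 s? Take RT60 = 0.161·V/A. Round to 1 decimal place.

Equivalent absorption area: A₁ = 959.8×0.02 + 253.8×0.72 + 2.7×0.26 + 253.8×0.03 = 210.248 sq m.
For T = 1.84 s, need A₂ = 0.161·V/T = 0.161·3781.62/1.84 = 330.892 sabins.
ΔA = A₂ − A₁ = 330.892 − 210.248 = 120.6 sabins.

120.6 sabins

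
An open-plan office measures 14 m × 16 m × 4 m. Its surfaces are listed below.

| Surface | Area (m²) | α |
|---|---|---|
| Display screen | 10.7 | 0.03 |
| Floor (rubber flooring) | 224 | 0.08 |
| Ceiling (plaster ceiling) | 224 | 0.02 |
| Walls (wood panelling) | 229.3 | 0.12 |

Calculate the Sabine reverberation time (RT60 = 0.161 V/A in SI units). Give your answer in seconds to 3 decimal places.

2.872 seconds

A = Σ Sᵢαᵢ = 10.7·0.03 + 224·0.08 + 224·0.02 + 229.3·0.12 = 50.237 sabins.
V = 14·16·4 = 896 m³.
RT60 = 0.161 · V / A = 0.161 × 896 / 50.237 = 2.872 s.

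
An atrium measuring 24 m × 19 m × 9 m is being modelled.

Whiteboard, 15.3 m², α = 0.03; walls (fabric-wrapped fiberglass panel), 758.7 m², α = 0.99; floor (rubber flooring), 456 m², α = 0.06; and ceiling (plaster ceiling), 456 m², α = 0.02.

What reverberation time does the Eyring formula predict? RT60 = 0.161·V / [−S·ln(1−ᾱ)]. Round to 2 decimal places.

Total surface area S = 15.3 + 758.7 + 456 + 456 = 1686.0 m².
Σ(Sᵢαᵢ) = 15.3·0.03 + 758.7·0.99 + 456·0.06 + 456·0.02 = 788.052.
ᾱ = 788.052 / 1686.0 = 0.4674.
Eyring denominator: −S ln(1−ᾱ) = 1062.154.
V = 24 × 19 × 9 = 4104 m³.
RT60 = 0.161 × 4104 / 1062.154 = 0.62 s.

0.62 s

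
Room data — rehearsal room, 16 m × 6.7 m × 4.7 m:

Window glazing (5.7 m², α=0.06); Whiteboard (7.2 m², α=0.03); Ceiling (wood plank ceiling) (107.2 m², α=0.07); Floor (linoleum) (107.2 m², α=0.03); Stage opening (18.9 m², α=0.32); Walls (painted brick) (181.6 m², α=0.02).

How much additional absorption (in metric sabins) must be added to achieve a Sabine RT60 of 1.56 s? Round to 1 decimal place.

31.0 sabins

Equivalent absorption area: A₁ = 5.7*0.06 + 7.2*0.03 + 107.2*0.07 + 107.2*0.03 + 18.9*0.32 + 181.6*0.02 = 20.958 m².
V = 503.84 m³. Required absorption A₂ = 0.161 × 503.84 / 1.56 = 51.999 sabins.
Additional absorption ΔA = 51.999 − 20.958 = 31.0 sabins.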